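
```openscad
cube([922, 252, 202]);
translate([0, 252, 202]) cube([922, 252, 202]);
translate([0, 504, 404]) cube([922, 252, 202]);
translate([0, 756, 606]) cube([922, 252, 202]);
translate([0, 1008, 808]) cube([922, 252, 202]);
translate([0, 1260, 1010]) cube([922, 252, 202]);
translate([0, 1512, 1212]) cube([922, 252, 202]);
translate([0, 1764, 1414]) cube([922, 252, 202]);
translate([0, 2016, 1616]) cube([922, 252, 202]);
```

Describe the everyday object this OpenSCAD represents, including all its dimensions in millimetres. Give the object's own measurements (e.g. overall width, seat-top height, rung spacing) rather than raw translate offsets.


A straight staircase of 9 solid steps. Each step is 922 mm wide (x), 252 mm deep (y, the going) and 202 mm tall (the rise). The first step rests on the floor; each subsequent step sits one going further in +y and one rise higher in +z, directly behind and above the previous step with no overlap.


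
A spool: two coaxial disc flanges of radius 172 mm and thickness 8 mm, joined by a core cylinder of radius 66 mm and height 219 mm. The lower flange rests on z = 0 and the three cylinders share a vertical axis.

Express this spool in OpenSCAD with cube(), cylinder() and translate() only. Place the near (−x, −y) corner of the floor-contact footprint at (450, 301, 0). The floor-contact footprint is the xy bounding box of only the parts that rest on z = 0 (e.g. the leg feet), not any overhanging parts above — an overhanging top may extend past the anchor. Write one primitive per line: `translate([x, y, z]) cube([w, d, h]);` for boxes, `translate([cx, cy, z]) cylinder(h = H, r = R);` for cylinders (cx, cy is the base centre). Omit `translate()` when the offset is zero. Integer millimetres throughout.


translate([622, 473, 0]) cylinder(h = 8, r = 172);
translate([622, 473, 8]) cylinder(h = 219, r = 66);
translate([622, 473, 227]) cylinder(h = 8, r = 172);


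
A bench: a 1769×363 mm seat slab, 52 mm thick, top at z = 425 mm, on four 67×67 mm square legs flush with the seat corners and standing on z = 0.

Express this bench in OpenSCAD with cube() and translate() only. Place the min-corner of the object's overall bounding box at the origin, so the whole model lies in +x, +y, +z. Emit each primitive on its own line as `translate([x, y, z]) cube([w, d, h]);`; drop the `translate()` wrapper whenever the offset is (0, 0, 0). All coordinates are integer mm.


// leg_h = 425 − 52 = 373
translate([0, 0, 373]) cube([1769, 363, 52]);
cube([67, 67, 373]);
translate([0, 296, 0]) cube([67, 67, 373]);
translate([1702, 0, 0]) cube([67, 67, 373]);
translate([1702, 296, 0]) cube([67, 67, 373]);


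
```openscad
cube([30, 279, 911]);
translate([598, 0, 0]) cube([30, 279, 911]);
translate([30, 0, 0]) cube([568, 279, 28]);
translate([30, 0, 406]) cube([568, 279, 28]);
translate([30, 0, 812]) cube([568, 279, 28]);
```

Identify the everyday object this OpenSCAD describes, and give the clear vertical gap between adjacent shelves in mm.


A bookshelf. The clear shelf gap is 378 mm.

Two tall side panels with 3 horizontal boards between them — a bookshelf. The first two shelf undersides are at z = 0 and z = 406; with shelf thickness 28, the clear gap is 406 − 0 − 28 = 378 mm.


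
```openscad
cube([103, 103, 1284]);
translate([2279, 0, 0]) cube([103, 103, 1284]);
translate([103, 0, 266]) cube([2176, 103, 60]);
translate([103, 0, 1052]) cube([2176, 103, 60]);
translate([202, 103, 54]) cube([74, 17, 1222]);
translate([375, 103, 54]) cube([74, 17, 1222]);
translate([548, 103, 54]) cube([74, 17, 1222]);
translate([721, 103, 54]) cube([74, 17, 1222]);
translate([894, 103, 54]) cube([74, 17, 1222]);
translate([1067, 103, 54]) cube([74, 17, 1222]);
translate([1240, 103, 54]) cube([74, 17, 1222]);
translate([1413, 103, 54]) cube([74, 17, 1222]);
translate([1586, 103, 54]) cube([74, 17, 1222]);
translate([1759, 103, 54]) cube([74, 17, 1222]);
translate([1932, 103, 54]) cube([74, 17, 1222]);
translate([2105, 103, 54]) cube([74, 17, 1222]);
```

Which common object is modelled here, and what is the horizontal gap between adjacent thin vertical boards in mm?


A fence section. The picket gap is 99 mm.

Two posts, two rails, 12 pickets — a fence section. Span 2176 mm holds 12 pickets of 74 mm with 13 equal gaps: ⌊(2176 − 12·74) / 13⌋ = 99 mm.


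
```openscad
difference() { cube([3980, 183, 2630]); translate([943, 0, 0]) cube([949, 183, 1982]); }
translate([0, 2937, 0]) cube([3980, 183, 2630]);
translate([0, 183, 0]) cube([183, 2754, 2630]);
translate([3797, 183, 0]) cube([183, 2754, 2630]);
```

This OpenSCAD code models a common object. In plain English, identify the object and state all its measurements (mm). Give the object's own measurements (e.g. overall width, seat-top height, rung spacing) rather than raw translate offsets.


A single room: four walls, each 2630 mm tall and 183 mm thick, enclosing an outside footprint 3980×3120 mm (x × y), no floor or roof. The front and back walls (−y and +y sides) run the full x-width; the side walls fit between their inner faces. A door opening 949 mm wide and 1982 mm tall is cut through the front wall from the floor up, its −x edge 943 mm from the wall's −x end.


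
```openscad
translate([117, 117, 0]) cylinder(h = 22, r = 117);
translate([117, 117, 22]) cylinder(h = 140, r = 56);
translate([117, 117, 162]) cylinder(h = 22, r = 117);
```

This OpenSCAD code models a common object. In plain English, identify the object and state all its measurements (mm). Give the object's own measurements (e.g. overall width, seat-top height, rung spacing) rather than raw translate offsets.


A spool: two coaxial disc flanges of radius 117 mm and thickness 22 mm, joined by a core cylinder of radius 56 mm and height 140 mm. The lower flange rests on z = 0 and the three cylinders share a vertical axis.


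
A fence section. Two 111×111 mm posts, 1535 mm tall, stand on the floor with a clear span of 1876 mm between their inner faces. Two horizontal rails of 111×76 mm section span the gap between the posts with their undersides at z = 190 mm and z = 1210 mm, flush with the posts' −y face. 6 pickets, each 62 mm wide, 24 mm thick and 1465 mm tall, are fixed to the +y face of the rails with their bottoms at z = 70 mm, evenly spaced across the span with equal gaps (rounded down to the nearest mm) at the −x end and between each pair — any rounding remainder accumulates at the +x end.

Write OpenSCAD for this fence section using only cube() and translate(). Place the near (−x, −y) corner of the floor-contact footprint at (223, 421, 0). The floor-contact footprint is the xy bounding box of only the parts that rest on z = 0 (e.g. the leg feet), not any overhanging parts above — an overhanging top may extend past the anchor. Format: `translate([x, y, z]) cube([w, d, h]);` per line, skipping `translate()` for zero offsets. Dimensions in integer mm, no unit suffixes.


translate([223, 421, 0]) cube([111, 111, 1535]);
translate([2210, 421, 0]) cube([111, 111, 1535]);
translate([334, 421, 190]) cube([1876, 111, 76]);
translate([334, 421, 1210]) cube([1876, 111, 76]);
translate([548, 532, 70]) cube([62, 24, 1465]);
translate([824, 532, 70]) cube([62, 24, 1465]);
translate([1100, 532, 70]) cube([62, 24, 1465]);
translate([1376, 532, 70]) cube([62, 24, 1465]);
translate([1652, 532, 70]) cube([62, 24, 1465]);
translate([1928, 532, 70]) cube([62, 24, 1465]);


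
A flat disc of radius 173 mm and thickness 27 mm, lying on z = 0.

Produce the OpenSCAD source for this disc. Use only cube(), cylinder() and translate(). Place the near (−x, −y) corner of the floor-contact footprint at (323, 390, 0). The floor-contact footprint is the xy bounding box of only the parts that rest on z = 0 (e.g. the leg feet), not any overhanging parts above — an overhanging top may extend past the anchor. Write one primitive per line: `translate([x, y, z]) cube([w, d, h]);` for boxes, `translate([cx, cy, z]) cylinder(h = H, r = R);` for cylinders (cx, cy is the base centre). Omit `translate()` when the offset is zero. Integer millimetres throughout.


translate([496, 563, 0]) cylinder(h = 27, r = 173);


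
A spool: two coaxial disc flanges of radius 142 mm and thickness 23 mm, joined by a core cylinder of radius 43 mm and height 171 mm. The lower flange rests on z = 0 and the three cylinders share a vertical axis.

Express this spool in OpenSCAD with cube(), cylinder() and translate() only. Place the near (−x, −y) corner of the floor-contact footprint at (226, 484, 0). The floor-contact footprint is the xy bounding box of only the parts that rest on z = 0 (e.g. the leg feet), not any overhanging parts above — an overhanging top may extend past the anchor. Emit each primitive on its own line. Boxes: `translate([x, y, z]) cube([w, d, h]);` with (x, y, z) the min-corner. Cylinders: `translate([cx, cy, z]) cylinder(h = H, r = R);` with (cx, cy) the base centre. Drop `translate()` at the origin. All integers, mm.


translate([368, 626, 0]) cylinder(h = 23, r = 142);
translate([368, 626, 23]) cylinder(h = 171, r = 43);
translate([368, 626, 194]) cylinder(h = 23, r = 142);


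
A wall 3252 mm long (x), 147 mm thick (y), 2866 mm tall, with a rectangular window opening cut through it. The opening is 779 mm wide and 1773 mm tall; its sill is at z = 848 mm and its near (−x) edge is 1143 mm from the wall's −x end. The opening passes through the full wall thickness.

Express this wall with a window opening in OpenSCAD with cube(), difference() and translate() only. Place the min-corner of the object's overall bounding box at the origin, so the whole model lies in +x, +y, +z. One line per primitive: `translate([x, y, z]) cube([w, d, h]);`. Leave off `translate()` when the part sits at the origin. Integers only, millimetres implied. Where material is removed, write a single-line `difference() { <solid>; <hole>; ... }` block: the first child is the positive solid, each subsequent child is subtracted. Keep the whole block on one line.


difference() { cube([3252, 147, 2866]); translate([1143, 0, 848]) cube([779, 147, 1773]); }


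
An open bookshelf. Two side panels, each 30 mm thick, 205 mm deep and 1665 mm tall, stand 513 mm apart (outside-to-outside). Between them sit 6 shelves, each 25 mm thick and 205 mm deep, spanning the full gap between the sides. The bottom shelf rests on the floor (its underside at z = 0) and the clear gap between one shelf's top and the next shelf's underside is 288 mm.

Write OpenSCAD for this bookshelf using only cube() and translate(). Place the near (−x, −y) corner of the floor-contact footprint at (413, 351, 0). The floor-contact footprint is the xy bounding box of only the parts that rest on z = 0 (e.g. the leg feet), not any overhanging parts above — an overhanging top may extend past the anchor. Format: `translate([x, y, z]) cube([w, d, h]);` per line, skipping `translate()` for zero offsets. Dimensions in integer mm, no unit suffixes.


translate([413, 351, 0]) cube([30, 205, 1665]);
translate([896, 351, 0]) cube([30, 205, 1665]);
translate([443, 351, 0]) cube([453, 205, 25]);
translate([443, 351, 313]) cube([453, 205, 25]);
translate([443, 351, 626]) cube([453, 205, 25]);
translate([443, 351, 939]) cube([453, 205, 25]);
translate([443, 351, 1252]) cube([453, 205, 25]);
translate([443, 351, 1565]) cube([453, 205, 25]);


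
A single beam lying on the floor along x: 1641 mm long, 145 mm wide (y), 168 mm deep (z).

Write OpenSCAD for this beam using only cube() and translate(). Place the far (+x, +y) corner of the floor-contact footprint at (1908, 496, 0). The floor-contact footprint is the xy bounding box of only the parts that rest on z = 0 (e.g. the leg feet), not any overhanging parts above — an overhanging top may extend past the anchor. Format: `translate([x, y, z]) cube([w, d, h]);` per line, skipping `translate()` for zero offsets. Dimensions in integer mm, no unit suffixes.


translate([267, 351, 0]) cube([1641, 145, 168]);


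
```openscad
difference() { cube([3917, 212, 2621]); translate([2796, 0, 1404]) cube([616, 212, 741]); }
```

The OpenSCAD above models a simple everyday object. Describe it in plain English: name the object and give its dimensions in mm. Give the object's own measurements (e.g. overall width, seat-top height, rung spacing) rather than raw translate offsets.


A wall 3917 mm long (x), 212 mm thick (y), 2621 mm tall, with a rectangular window opening cut through it. The opening is 616 mm wide and 741 mm tall; its sill is at z = 1404 mm and its near (−x) edge is 2796 mm from the wall's −x end. The opening passes through the full wall thickness.


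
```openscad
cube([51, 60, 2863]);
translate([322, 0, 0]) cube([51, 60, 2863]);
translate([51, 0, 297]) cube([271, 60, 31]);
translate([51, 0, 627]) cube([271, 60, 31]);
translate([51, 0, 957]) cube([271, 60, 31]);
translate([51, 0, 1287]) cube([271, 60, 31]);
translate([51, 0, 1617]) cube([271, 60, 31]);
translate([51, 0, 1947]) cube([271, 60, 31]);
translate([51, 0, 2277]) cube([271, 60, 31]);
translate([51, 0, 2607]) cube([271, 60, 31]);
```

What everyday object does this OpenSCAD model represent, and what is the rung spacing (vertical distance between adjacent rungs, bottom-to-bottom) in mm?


A ladder. The rung spacing is 330 mm.

Two tall 51×60 posts with 8 short bars between them — a ladder. Adjacent rungs sit at z = 297 and z = 627, so the spacing is 627 − 297 = 330 mm.


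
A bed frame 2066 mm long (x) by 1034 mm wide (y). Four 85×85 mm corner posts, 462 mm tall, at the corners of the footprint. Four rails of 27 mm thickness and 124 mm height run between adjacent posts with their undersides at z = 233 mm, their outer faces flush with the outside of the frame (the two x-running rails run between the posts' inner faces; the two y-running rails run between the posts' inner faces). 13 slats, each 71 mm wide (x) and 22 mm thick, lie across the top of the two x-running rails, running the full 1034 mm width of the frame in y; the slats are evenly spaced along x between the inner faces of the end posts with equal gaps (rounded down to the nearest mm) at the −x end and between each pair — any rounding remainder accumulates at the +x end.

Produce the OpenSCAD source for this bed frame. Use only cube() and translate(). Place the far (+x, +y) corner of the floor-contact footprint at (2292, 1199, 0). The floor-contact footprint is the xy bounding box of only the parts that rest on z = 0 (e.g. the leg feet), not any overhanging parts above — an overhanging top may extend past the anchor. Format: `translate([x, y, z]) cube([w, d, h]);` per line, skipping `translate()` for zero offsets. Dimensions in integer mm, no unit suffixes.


translate([226, 165, 0]) cube([85, 85, 462]);
translate([226, 1114, 0]) cube([85, 85, 462]);
translate([2207, 165, 0]) cube([85, 85, 462]);
translate([2207, 1114, 0]) cube([85, 85, 462]);
translate([311, 165, 233]) cube([1896, 27, 124]);
translate([311, 1172, 233]) cube([1896, 27, 124]);
translate([226, 250, 233]) cube([27, 864, 124]);
translate([2265, 250, 233]) cube([27, 864, 124]);
translate([380, 165, 357]) cube([71, 1034, 22]);
translate([520, 165, 357]) cube([71, 1034, 22]);
translate([660, 165, 357]) cube([71, 1034, 22]);
translate([800, 165, 357]) cube([71, 1034, 22]);
translate([940, 165, 357]) cube([71, 1034, 22]);
translate([1080, 165, 357]) cube([71, 1034, 22]);
translate([1220, 165, 357]) cube([71, 1034, 22]);
translate([1360, 165, 357]) cube([71, 1034, 22]);
translate([1500, 165, 357]) cube([71, 1034, 22]);
translate([1640, 165, 357]) cube([71, 1034, 22]);
translate([1780, 165, 357]) cube([71, 1034, 22]);
translate([1920, 165, 357]) cube([71, 1034, 22]);
translate([2060, 165, 357]) cube([71, 1034, 22]);


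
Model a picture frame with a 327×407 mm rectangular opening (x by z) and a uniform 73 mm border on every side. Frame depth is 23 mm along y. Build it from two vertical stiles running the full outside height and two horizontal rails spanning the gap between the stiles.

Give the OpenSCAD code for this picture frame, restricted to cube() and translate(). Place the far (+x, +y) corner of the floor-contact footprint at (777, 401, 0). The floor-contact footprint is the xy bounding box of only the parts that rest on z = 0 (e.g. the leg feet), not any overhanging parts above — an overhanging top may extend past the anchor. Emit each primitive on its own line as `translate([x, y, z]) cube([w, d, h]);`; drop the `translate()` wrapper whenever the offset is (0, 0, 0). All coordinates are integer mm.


translate([304, 378, 0]) cube([73, 23, 553]);
translate([704, 378, 0]) cube([73, 23, 553]);
translate([377, 378, 0]) cube([327, 23, 73]);
translate([377, 378, 480]) cube([327, 23, 73]);


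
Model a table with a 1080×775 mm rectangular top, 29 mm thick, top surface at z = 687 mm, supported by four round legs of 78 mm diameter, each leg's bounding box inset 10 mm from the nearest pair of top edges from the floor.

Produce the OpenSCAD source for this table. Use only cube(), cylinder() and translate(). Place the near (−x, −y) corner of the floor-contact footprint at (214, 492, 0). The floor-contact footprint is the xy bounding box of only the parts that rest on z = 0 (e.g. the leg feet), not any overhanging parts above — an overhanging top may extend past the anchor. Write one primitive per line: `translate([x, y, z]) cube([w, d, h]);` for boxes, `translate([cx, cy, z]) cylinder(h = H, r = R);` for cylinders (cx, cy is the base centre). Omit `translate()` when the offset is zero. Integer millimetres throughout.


// leg_h = 687 - 29 = 658
translate([204, 482, 658]) cube([1080, 775, 29]);
translate([253, 531, 0]) cylinder(h = 658, r = 39);
translate([1235, 531, 0]) cylinder(h = 658, r = 39);
translate([253, 1208, 0]) cylinder(h = 658, r = 39);
translate([1235, 1208, 0]) cylinder(h = 658, r = 39);


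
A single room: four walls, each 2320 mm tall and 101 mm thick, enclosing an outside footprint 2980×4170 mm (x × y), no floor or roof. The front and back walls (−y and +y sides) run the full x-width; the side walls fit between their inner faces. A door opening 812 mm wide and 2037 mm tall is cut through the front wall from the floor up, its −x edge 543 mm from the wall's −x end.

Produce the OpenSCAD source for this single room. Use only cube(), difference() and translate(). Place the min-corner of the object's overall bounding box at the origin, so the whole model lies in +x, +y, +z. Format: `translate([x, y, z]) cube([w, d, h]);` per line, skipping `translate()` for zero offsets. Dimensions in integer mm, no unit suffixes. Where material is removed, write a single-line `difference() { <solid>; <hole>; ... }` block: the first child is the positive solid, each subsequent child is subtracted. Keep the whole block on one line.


difference() { cube([2980, 101, 2320]); translate([543, 0, 0]) cube([812, 101, 2037]); }
translate([0, 4069, 0]) cube([2980, 101, 2320]);
translate([0, 101, 0]) cube([101, 3968, 2320]);
translate([2879, 101, 0]) cube([101, 3968, 2320]);


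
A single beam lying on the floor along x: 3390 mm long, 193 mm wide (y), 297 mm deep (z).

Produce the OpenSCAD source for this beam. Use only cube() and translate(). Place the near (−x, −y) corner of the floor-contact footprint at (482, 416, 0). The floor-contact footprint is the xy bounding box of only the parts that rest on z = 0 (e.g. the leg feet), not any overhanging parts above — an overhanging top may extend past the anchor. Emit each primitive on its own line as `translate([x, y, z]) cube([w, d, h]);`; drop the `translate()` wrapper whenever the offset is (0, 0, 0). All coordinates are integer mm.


translate([482, 416, 0]) cube([3390, 193, 297]);


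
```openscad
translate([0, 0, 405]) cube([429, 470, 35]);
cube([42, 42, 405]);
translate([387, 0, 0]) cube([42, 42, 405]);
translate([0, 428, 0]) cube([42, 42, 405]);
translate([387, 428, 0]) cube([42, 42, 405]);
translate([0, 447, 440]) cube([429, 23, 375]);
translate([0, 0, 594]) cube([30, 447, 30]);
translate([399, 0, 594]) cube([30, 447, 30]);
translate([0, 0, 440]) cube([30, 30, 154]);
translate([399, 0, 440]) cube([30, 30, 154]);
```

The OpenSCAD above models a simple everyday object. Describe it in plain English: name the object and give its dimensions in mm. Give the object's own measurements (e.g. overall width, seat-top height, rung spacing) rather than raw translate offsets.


A chair. The seat is a 429×470×35 mm slab with its top at z = 440 mm, on four 42×42 mm corner legs (flush with the seat edges, standing on z = 0). A flat backrest 23 mm thick, 375 mm tall, spans the full seat width and rises from the seat top along its +y edge, rear face flush with the rear of the seat. Two armrests of 30×30 mm section run along each side from the seat's front edge to the front of the backrest, top faces 184 mm above the seat top and outer faces flush with the seat's x-edges; a 30×30 mm post under the front of each armrest stands on the seat at the front corner.


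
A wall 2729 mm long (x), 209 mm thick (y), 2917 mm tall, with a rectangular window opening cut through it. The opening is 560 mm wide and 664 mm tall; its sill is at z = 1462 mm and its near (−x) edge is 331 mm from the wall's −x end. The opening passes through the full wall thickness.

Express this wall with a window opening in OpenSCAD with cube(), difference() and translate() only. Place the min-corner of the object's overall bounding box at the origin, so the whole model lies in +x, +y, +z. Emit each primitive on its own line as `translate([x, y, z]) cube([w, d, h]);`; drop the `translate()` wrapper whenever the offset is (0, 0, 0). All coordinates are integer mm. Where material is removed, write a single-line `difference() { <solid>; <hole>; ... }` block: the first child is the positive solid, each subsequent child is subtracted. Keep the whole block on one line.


difference() { cube([2729, 209, 2917]); translate([331, 0, 1462]) cube([560, 209, 664]); }


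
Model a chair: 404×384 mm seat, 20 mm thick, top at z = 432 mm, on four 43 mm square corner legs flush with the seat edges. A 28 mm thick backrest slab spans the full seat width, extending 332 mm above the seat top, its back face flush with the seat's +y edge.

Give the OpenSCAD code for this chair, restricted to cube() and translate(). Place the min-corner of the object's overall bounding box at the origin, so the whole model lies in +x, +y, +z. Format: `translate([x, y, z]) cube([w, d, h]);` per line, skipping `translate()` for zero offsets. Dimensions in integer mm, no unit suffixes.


translate([0, 0, 412]) cube([404, 384, 20]);
cube([43, 43, 412]);
translate([361, 0, 0]) cube([43, 43, 412]);
translate([0, 341, 0]) cube([43, 43, 412]);
translate([361, 341, 0]) cube([43, 43, 412]);
translate([0, 356, 432]) cube([404, 28, 332]);


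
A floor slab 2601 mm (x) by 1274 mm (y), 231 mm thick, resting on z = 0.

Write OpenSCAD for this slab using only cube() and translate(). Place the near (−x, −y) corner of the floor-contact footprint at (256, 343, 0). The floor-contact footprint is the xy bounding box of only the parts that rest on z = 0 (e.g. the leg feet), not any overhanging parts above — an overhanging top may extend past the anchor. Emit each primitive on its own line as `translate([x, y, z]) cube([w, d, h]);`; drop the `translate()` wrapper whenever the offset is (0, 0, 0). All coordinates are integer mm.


translate([256, 343, 0]) cube([2601, 1274, 231]);


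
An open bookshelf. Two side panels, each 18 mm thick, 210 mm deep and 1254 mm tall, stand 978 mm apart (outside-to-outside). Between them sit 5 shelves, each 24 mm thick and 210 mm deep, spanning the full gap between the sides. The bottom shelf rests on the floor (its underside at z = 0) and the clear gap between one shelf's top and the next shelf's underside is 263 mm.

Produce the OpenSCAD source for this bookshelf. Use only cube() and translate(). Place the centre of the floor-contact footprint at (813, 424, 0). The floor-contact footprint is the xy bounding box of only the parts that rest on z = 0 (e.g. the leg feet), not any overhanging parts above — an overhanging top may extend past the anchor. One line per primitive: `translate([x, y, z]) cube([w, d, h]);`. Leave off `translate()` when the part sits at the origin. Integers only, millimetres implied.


translate([324, 319, 0]) cube([18, 210, 1254]);
translate([1284, 319, 0]) cube([18, 210, 1254]);
translate([342, 319, 0]) cube([942, 210, 24]);
translate([342, 319, 287]) cube([942, 210, 24]);
translate([342, 319, 574]) cube([942, 210, 24]);
translate([342, 319, 861]) cube([942, 210, 24]);
translate([342, 319, 1148]) cube([942, 210, 24]);


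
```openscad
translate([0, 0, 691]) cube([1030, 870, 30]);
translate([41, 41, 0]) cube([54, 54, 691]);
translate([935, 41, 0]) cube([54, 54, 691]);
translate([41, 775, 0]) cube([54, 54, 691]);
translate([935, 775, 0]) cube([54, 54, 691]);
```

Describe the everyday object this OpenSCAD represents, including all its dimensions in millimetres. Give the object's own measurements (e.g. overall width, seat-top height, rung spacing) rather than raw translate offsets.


A table: top 1030 mm (x) × 870 mm (y), 30 mm thick, upper face at z = 721 mm, on four 54×54 mm square legs, each inset 41 mm from the nearest pair of top edges from z = 0 to the bottom of the top.


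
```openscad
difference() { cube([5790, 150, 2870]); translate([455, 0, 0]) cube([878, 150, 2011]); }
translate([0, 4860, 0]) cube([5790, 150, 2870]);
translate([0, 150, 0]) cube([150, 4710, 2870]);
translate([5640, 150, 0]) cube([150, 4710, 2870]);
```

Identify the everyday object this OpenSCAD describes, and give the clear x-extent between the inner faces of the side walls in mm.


A single room. The interior width is 5490 mm.

Four walls enclosing a rectangle with a door in the front wall — a room. Outside width 5790 minus two 150 mm walls gives 5490 mm.


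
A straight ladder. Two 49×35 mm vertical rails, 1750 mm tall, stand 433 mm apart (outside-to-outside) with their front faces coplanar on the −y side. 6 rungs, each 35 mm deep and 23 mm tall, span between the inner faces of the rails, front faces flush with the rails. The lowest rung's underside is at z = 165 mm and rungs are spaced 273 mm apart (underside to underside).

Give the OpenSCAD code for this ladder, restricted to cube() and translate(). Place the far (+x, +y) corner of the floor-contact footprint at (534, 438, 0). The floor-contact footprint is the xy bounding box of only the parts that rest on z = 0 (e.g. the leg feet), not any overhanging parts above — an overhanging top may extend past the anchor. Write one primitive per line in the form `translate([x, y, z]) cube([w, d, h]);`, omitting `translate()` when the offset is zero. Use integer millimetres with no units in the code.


translate([101, 403, 0]) cube([49, 35, 1750]);
translate([485, 403, 0]) cube([49, 35, 1750]);
translate([150, 403, 165]) cube([335, 35, 23]);
translate([150, 403, 438]) cube([335, 35, 23]);
translate([150, 403, 711]) cube([335, 35, 23]);
translate([150, 403, 984]) cube([335, 35, 23]);
translate([150, 403, 1257]) cube([335, 35, 23]);
translate([150, 403, 1530]) cube([335, 35, 23]);


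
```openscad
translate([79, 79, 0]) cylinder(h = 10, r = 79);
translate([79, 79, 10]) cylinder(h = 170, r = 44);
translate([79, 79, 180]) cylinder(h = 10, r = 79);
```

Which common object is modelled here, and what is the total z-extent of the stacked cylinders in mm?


A spool. The overall height is 190 mm.

Three coaxial cylinders, large–small–large — a spool. Two 10 mm flanges and a 170 mm core give 10 + 170 + 10 = 190 mm.


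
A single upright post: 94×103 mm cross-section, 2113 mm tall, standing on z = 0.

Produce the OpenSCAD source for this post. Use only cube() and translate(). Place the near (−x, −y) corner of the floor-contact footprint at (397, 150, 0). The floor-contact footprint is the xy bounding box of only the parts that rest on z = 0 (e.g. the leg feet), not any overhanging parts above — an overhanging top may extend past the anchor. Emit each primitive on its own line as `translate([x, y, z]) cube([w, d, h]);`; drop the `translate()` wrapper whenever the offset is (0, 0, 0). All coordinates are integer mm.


translate([397, 150, 0]) cube([94, 103, 2113]);


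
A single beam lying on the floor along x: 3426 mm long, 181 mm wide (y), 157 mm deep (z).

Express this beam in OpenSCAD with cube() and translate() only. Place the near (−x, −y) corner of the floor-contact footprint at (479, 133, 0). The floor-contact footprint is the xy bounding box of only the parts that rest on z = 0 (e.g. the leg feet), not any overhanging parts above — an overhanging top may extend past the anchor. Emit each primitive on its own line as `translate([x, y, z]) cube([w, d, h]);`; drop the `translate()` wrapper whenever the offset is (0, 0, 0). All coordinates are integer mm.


translate([479, 133, 0]) cube([3426, 181, 157]);


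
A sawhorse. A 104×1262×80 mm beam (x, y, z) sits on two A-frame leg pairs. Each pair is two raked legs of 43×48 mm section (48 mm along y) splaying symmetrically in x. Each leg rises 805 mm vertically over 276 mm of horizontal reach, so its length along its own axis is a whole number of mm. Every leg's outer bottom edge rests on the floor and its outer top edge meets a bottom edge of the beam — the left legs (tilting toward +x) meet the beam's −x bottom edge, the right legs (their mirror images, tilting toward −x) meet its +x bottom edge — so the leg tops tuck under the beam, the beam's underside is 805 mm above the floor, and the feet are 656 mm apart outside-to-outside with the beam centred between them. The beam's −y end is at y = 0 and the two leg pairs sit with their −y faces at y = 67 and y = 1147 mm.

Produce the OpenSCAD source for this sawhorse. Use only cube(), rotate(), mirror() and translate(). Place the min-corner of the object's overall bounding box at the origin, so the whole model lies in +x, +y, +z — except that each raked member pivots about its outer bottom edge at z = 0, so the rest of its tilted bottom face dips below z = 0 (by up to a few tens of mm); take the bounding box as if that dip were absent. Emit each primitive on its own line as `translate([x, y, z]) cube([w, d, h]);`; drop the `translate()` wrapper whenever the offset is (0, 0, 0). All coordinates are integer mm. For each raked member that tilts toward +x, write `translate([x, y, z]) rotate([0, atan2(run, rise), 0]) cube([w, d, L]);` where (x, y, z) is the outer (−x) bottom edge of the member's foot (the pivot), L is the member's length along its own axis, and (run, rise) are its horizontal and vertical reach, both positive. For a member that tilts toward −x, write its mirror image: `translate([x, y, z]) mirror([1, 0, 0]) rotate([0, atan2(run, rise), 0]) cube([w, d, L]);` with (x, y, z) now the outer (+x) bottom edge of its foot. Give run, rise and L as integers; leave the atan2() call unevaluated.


// leg length = √(276² + 805²) = 851
// right-leg outer foot x = 2·276 + 104 = 656
// beam min-corner = (276, 0, 805)
translate([276, 0, 805]) cube([104, 1262, 80]);
translate([0, 67, 0]) rotate([0, atan2(276, 805), 0]) cube([43, 48, 851]);
translate([656, 67, 0]) mirror([1, 0, 0]) rotate([0, atan2(276, 805), 0]) cube([43, 48, 851]);
translate([0, 1147, 0]) rotate([0, atan2(276, 805), 0]) cube([43, 48, 851]);
translate([656, 1147, 0]) mirror([1, 0, 0]) rotate([0, atan2(276, 805), 0]) cube([43, 48, 851]);


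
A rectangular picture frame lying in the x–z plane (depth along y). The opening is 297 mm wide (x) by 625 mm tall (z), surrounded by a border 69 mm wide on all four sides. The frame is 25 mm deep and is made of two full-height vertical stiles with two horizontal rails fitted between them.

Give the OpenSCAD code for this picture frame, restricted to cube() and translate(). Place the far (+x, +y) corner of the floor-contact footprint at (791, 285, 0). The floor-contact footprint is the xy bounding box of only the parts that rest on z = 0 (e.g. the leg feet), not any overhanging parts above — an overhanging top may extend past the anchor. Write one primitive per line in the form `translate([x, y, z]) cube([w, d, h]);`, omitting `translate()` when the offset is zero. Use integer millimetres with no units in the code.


translate([356, 260, 0]) cube([69, 25, 763]);
translate([722, 260, 0]) cube([69, 25, 763]);
translate([425, 260, 0]) cube([297, 25, 69]);
translate([425, 260, 694]) cube([297, 25, 69]);


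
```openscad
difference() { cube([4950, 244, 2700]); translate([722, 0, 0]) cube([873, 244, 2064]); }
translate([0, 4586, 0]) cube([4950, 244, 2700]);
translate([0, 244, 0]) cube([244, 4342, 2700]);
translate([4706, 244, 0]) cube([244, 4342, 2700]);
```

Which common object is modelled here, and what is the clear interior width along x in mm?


A single room. The interior width is 4462 mm.

Four walls enclosing a rectangle with a door in the front wall — a room. Outside width 4950 minus two 244 mm walls gives 4462 mm.


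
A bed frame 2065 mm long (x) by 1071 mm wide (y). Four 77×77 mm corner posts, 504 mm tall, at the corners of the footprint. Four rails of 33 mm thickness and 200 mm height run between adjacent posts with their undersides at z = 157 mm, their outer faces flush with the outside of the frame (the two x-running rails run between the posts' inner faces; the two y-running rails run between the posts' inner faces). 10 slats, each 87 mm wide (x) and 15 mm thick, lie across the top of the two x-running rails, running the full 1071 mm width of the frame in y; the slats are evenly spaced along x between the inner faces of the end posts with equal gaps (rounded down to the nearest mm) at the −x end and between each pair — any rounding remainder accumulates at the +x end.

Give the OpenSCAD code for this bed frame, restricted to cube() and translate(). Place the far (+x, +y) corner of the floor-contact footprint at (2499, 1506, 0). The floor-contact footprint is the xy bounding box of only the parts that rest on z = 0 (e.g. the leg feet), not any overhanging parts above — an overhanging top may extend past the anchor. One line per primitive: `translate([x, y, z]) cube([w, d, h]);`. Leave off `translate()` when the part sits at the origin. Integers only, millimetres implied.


translate([434, 435, 0]) cube([77, 77, 504]);
translate([434, 1429, 0]) cube([77, 77, 504]);
translate([2422, 435, 0]) cube([77, 77, 504]);
translate([2422, 1429, 0]) cube([77, 77, 504]);
translate([511, 435, 157]) cube([1911, 33, 200]);
translate([511, 1473, 157]) cube([1911, 33, 200]);
translate([434, 512, 157]) cube([33, 917, 200]);
translate([2466, 512, 157]) cube([33, 917, 200]);
translate([605, 435, 357]) cube([87, 1071, 15]);
translate([786, 435, 357]) cube([87, 1071, 15]);
translate([967, 435, 357]) cube([87, 1071, 15]);
translate([1148, 435, 357]) cube([87, 1071, 15]);
translate([1329, 435, 357]) cube([87, 1071, 15]);
translate([1510, 435, 357]) cube([87, 1071, 15]);
translate([1691, 435, 357]) cube([87, 1071, 15]);
translate([1872, 435, 357]) cube([87, 1071, 15]);
translate([2053, 435, 357]) cube([87, 1071, 15]);
translate([2234, 435, 357]) cube([87, 1071, 15]);


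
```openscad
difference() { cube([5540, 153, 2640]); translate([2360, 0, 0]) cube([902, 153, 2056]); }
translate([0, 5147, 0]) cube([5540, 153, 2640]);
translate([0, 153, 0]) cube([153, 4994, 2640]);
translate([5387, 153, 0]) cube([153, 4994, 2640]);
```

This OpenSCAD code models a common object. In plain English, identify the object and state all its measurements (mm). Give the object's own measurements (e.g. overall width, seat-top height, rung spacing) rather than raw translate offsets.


A single room: four walls, each 2640 mm tall and 153 mm thick, enclosing an outside footprint 5540×5300 mm (x × y), no floor or roof. The front and back walls (−y and +y sides) run the full x-width; the side walls fit between their inner faces. A door opening 902 mm wide and 2056 mm tall is cut through the front wall from the floor up, its −x edge 2360 mm from the wall's −x end.


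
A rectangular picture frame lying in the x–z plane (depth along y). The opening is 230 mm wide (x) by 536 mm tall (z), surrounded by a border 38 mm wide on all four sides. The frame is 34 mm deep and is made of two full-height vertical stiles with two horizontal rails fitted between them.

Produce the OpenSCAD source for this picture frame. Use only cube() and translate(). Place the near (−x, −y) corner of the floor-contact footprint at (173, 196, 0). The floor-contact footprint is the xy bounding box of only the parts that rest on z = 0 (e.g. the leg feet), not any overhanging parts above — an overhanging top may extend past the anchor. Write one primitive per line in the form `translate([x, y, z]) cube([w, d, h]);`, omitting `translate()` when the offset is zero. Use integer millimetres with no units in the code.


translate([173, 196, 0]) cube([38, 34, 612]);
translate([441, 196, 0]) cube([38, 34, 612]);
translate([211, 196, 0]) cube([230, 34, 38]);
translate([211, 196, 574]) cube([230, 34, 38]);


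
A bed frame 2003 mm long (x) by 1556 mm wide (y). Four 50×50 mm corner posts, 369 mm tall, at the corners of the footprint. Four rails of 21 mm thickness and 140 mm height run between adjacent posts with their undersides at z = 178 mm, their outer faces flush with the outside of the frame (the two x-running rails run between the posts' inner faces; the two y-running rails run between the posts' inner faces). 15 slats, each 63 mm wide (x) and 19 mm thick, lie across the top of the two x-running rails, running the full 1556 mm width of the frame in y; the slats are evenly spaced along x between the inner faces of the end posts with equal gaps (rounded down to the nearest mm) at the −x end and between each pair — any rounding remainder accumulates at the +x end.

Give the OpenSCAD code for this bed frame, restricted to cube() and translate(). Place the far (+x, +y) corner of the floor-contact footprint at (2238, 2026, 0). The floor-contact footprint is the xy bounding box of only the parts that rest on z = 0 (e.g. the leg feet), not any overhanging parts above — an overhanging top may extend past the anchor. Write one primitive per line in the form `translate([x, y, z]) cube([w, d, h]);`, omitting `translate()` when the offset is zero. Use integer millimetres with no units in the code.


translate([235, 470, 0]) cube([50, 50, 369]);
translate([235, 1976, 0]) cube([50, 50, 369]);
translate([2188, 470, 0]) cube([50, 50, 369]);
translate([2188, 1976, 0]) cube([50, 50, 369]);
translate([285, 470, 178]) cube([1903, 21, 140]);
translate([285, 2005, 178]) cube([1903, 21, 140]);
translate([235, 520, 178]) cube([21, 1456, 140]);
translate([2217, 520, 178]) cube([21, 1456, 140]);
translate([344, 470, 318]) cube([63, 1556, 19]);
translate([466, 470, 318]) cube([63, 1556, 19]);
translate([588, 470, 318]) cube([63, 1556, 19]);
translate([710, 470, 318]) cube([63, 1556, 19]);
translate([832, 470, 318]) cube([63, 1556, 19]);
translate([954, 470, 318]) cube([63, 1556, 19]);
translate([1076, 470, 318]) cube([63, 1556, 19]);
translate([1198, 470, 318]) cube([63, 1556, 19]);
translate([1320, 470, 318]) cube([63, 1556, 19]);
translate([1442, 470, 318]) cube([63, 1556, 19]);
translate([1564, 470, 318]) cube([63, 1556, 19]);
translate([1686, 470, 318]) cube([63, 1556, 19]);
translate([1808, 470, 318]) cube([63, 1556, 19]);
translate([1930, 470, 318]) cube([63, 1556, 19]);
translate([2052, 470, 318]) cube([63, 1556, 19]);


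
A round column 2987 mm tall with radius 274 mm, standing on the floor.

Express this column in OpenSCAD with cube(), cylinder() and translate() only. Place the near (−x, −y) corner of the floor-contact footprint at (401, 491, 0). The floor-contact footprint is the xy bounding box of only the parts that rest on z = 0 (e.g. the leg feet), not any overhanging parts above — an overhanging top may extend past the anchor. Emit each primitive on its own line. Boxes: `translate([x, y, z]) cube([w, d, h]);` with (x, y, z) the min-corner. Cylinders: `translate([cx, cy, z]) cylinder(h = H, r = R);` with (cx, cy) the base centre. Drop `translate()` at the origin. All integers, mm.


translate([675, 765, 0]) cylinder(h = 2987, r = 274);
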